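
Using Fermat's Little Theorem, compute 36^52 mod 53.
By Fermat's Little Theorem, 36^{52} ≡ 1 (mod 53) since 53 is prime and gcd(36, 53) = 1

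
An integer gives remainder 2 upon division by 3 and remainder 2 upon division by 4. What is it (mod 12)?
M = 3 × 4 = 12. M₁ = 4, y₁ ≡ 1 (mod 3). M₂ = 3, y₂ ≡ 3 (mod 4). k = 2×4×1 + 2×3×3 ≡ 2 (mod 12). The smallest positive such number is 2.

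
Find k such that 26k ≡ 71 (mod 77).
59

Since gcd(26, 77) = 1 divides 71, a solution exists.
Multiply both sides by the inverse of 26 mod 77:
  26^(-1) mod 77 = 3
  x ≡ 3 × 71 ≡ 213 ≡ 59 (mod 77)
Verification: 26 × 59 = 1534 = 19 × 77 + 71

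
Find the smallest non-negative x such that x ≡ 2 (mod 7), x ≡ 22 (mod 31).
177

Using the Chinese Remainder Theorem:
M = product of moduli = 217
For equation 1: M_1 = 31, 31 ≡ 3 (mod 7), inverse of 31 mod 7 is 5 (check: 3 × 5 = 15 ≡ 1 (mod 7))
For equation 2: M_2 = 7, 7 ≡ 7 (mod 31), inverse of 7 mod 31 is 9 (check: 7 × 9 = 63 ≡ 1 (mod 31))
Combine: x ≡ Σ r_i×M_i×(M_i⁻¹ mod m_i) = 2×31×5 + 22×7×9 = 310 + 1386 = 1696
1696 mod 217 = 177
x ≡ 177 (mod 217)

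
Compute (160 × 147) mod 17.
9

(160 × 147) = 23520
23520 mod 17 = 9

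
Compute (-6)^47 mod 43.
Using Fermat: (-6)^{42} ≡ 1 (mod 43). 47 ≡ 5 (mod 42). So (-6)^{47} ≡ (-6)^{5} ≡ 7 (mod 43)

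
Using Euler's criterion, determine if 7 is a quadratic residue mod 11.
By Euler's criterion: 7^{5} ≡ 10 (mod 11). Since this equals -1 (≡ 10), 7 is not a QR.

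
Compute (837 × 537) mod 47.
8

(837 × 537) = 449469
449469 mod 47 = 8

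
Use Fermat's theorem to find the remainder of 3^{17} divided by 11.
9

By Fermat's Little Theorem, a^(p-1) ≡ 1 (mod p) for prime p and gcd(a, p) = 1
Here p = 11, so 3^10 ≡ 1 (mod 11)
We can reduce the exponent: 17 mod 10 = 7
So 3^17 ≡ 3^7 (mod 11)
Computing: 3^7 mod 11 = 9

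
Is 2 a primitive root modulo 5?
p - 1 = 4 has prime divisors 2. Check 2^(4/q) mod 5 for each: 2^(4/2) = 2^2 ≡ 4 (mod 5). None of these is 1, so 2 has order 4 = φ(5), so it is a primitive root mod 5.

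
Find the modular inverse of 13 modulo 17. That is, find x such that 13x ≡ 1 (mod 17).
4

Using Extended Euclidean Algorithm:
gcd(13, 17) = 1
Bezout coefficients: 13 × 4 + 17 × -3 = 1
So 13 × 4 ≡ 1 (mod 17)
The inverse is 4 mod 17 = 4
Verification: 13 × 4 = 52 = 3 × 17 + 1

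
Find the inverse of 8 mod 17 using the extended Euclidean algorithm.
Extended GCD: 8(-2) + 17(1) = 1. So 8^(-1) ≡ 15 ≡ 15 (mod 17). Verify: 8 × 15 = 120 ≡ 1 (mod 17)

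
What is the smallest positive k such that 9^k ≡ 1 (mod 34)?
Powers of 9 mod 34: 9^1≡9, 9^2≡13, 9^3≡15, 9^4≡33, 9^5≡25, 9^6≡21, 9^7≡19, 9^8≡1. Order = 8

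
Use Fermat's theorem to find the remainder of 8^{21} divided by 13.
8

By Fermat's Little Theorem, a^(p-1) ≡ 1 (mod p) for prime p and gcd(a, p) = 1
Here p = 13, so 8^12 ≡ 1 (mod 13)
We can reduce the exponent: 21 mod 12 = 9
So 8^21 ≡ 8^9 (mod 13)
Computing: 8^9 mod 13 = 8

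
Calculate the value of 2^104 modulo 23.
Using Fermat: 2^{22} ≡ 1 (mod 23). 104 ≡ 16 (mod 22). So 2^{104} ≡ 2^{16} ≡ 9 (mod 23)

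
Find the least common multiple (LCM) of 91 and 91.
91

First find GCD(91, 91) using the Euclidean algorithm:
91 = 1 × 91 + 0
GCD(91, 91) = 91

LCM formula: LCM(a, b) = (a × b) / GCD(a, b)
LCM(91, 91) = (91 × 91) / 91
LCM(91, 91) = 8281 / 91
LCM(91, 91) = 91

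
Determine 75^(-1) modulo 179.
75^(-1) ≡ 74 (mod 179). Verification: 75 × 74 = 5550 ≡ 1 (mod 179)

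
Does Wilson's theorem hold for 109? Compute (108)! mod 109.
(108)! mod 109 = 108. Since this equals -1 (mod 109), Wilson confirms 109 is prime.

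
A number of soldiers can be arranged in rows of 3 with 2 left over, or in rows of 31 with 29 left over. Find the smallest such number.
M = 3 × 31 = 93. M₁ = 31, y₁ ≡ 1 (mod 3). M₂ = 3, y₂ ≡ 21 (mod 31). m = 2×31×1 + 29×3×21 ≡ 29 (mod 93). The smallest positive such number is 29.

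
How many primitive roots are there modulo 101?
40

The number of primitive roots modulo p is φ(p-1) = φ(100)
φ(100) = 40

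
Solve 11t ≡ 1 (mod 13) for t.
6

Using Extended Euclidean Algorithm:
gcd(11, 13) = 1
Bezout coefficients: 11 × 6 + 13 × -5 = 1
So 11 × 6 ≡ 1 (mod 13)
The inverse is 6 mod 13 = 6
Verification: 11 × 6 = 66 = 5 × 13 + 1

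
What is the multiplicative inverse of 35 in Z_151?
35^(-1) ≡ 82 (mod 151). Verification: 35 × 82 = 2870 ≡ 1 (mod 151)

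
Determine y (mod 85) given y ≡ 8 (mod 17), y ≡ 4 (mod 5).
59

Using the Chinese Remainder Theorem:
M = product of moduli = 85
For equation 1: M_1 = 5, 5 ≡ 5 (mod 17), inverse of 5 mod 17 is 7 (check: 5 × 7 = 35 ≡ 1 (mod 17))
For equation 2: M_2 = 17, 17 ≡ 2 (mod 5), inverse of 17 mod 5 is 3 (check: 2 × 3 = 6 ≡ 1 (mod 5))
Combine: y ≡ Σ r_i×M_i×(M_i⁻¹ mod m_i) = 8×5×7 + 4×17×3 = 280 + 204 = 484
484 mod 85 = 59
y ≡ 59 (mod 85)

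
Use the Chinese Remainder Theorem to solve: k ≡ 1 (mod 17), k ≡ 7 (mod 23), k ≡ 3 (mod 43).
14451

Using the Chinese Remainder Theorem:
M = product of moduli = 16813
For equation 1: M_1 = 989, 989 ≡ 3 (mod 17), inverse of 989 mod 17 is 6 (check: 3 × 6 = 18 ≡ 1 (mod 17))
For equation 2: M_2 = 731, 731 ≡ 18 (mod 23), inverse of 731 mod 23 is 9 (check: 18 × 9 = 162 ≡ 1 (mod 23))
For equation 3: M_3 = 391, 391 ≡ 4 (mod 43), inverse of 391 mod 43 is 11 (check: 4 × 11 = 44 ≡ 1 (mod 43))
Combine: k ≡ Σ r_i×M_i×(M_i⁻¹ mod m_i) = 1×989×6 + 7×731×9 + 3×391×11 = 5934 + 46053 + 12903 = 64890
64890 mod 16813 = 14451
k ≡ 14451 (mod 16813)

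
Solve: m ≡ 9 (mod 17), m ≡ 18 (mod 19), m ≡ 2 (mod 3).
M = 17 × 19 × 3 = 969. M₁ = 57, y₁ ≡ 3 (mod 17). M₂ = 51, y₂ ≡ 3 (mod 19). M₃ = 323, y₃ ≡ 2 (mod 3). m = 9×57×3 + 18×51×3 + 2×323×2 ≡ 740 (mod 969)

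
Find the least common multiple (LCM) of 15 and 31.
465

First find GCD(15, 31) using the Euclidean algorithm:
15 = 0 × 31 + 15
31 = 2 × 15 + 1
15 = 15 × 1 + 0
GCD(15, 31) = 1

LCM formula: LCM(a, b) = (a × b) / GCD(a, b)
LCM(15, 31) = (15 × 31) / 1
LCM(15, 31) = 465 / 1
LCM(15, 31) = 465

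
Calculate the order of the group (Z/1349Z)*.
1260

Prime factorization: 1349 = 19 × 71
Using the formula φ(n) = n × Π(1 - 1/p) for each prime factor p:
φ(1349) = 1349 × (1 - 1/19) × (1 - 1/71)
φ(1349) = 1260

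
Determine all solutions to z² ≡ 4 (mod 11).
The square roots of 4 mod 11 are 9 and 2. Verify: 9² = 81 ≡ 4 (mod 11)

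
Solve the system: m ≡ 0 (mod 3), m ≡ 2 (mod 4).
M = 3 × 4 = 12. M₁ = 4, y₁ ≡ 1 (mod 3). M₂ = 3, y₂ ≡ 3 (mod 4). m = 0×4×1 + 2×3×3 ≡ 6 (mod 12)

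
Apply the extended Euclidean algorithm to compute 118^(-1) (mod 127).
Extended GCD: 118(14) + 127(-13) = 1. So 118^(-1) ≡ 14 ≡ 14 (mod 127). Verify: 118 × 14 = 1652 ≡ 1 (mod 127)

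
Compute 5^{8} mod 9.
7

Using successive squaring:
Binary expansion of 8: 1000
Powers of 5 mod 9 (each is the square of the previous):
  5^1 ≡ 5 (mod 9)
  5^2 ≡ 5² = 25 ≡ 7 (mod 9)
  5^4 ≡ 7² = 49 ≡ 4 (mod 9)
  5^8 ≡ 4² = 16 ≡ 7 (mod 9)
8 is a power of 2, so 5^8 is the last square: ≡ 7 (mod 9)
Result: 5^8 ≡ 7 (mod 9)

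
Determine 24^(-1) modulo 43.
24^(-1) ≡ 9 (mod 43). Verification: 24 × 9 = 216 ≡ 1 (mod 43)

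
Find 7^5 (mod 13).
5 = 4 + 1 (binary 101). Repeated squaring mod 13: 7^1 ≡ 7; 7^2 ≡ 7² = 49 ≡ 10; 7^4 ≡ 10² = 100 ≡ 9. Multiply: 7^5 = 7^4 × 7^1 ≡ 9 × 7 (mod 13): 9 × 7 = 63 ≡ 11. So 7^5 ≡ 11 (mod 13).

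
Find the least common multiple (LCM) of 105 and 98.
1470

First find GCD(105, 98) using the Euclidean algorithm:
105 = 1 × 98 + 7
98 = 14 × 7 + 0
GCD(105, 98) = 7

LCM formula: LCM(a, b) = (a × b) / GCD(a, b)
LCM(105, 98) = (105 × 98) / 7
LCM(105, 98) = 10290 / 7
LCM(105, 98) = 1470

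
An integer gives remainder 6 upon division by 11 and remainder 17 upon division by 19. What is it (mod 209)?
M = 11 × 19 = 209. M₁ = 19, y₁ ≡ 7 (mod 11). M₂ = 11, y₂ ≡ 7 (mod 19). y = 6×19×7 + 17×11×7 ≡ 17 (mod 209). The smallest positive such number is 17.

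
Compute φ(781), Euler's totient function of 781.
700

Prime factorization: 781 = 11 × 71
Using the formula φ(n) = n × Π(1 - 1/p) for each prime factor p:
φ(781) = 781 × (1 - 1/11) × (1 - 1/71)
φ(781) = 700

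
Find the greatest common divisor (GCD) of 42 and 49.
7

Using the Euclidean algorithm:
42 = 0 × 49 + 42
49 = 1 × 42 + 7
42 = 6 × 7 + 0

GCD(42, 49) = 7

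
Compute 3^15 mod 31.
Using repeated squaring. 15 = 8 + 4 + 2 + 1 (binary 1111). Repeated squaring mod 31: 3^1 ≡ 3; 3^2 ≡ 3² = 9 ≡ 9; 3^4 ≡ 9² = 81 ≡ 19; 3^8 ≡ 19² = 361 ≡ 20. Multiply: 3^15 = 3^8 × 3^4 × 3^2 × 3^1 ≡ 20 × 19 × 9 × 3 (mod 31): 20 × 19 = 380 ≡ 8; 8 × 9 = 72 ≡ 10; 10 × 3 = 30 ≡ 30. So 3^15 ≡ 30 (mod 31).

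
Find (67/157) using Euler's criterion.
(67/157) = 67^{78} mod 157 = 1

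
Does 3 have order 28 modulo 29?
p - 1 = 28 has prime divisors 2, 7. Check 3^(28/q) mod 29 for each: 3^(28/2) = 3^14 ≡ 28, 3^(28/7) = 3^4 ≡ 23 (mod 29). None of these is 1, so 3 has order 28 = φ(29), so it is a primitive root mod 29.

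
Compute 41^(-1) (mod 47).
41^(-1) ≡ 39 (mod 47). Verification: 41 × 39 = 1599 ≡ 1 (mod 47)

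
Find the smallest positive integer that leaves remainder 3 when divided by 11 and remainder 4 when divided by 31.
M = 11 × 31 = 341. M₁ = 31, y₁ ≡ 5 (mod 11). M₂ = 11, y₂ ≡ 17 (mod 31). n = 3×31×5 + 4×11×17 ≡ 190 (mod 341). The smallest positive such number is 190.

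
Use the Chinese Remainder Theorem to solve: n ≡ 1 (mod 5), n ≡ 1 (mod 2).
1

Using the Chinese Remainder Theorem:
M = product of moduli = 10
For equation 1: M_1 = 2, 2 ≡ 2 (mod 5), inverse of 2 mod 5 is 3 (check: 2 × 3 = 6 ≡ 1 (mod 5))
For equation 2: M_2 = 5, 5 ≡ 1 (mod 2), inverse of 5 mod 2 is 1 (check: 1 × 1 = 1 ≡ 1 (mod 2))
Combine: n ≡ Σ r_i×M_i×(M_i⁻¹ mod m_i) = 1×2×3 + 1×5×1 = 6 + 5 = 11
11 mod 10 = 1
n ≡ 1 (mod 10)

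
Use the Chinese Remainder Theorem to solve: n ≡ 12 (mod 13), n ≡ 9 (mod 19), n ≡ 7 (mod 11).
1624

Using the Chinese Remainder Theorem:
M = product of moduli = 2717
For equation 1: M_1 = 209, 209 ≡ 1 (mod 13), inverse of 209 mod 13 is 1 (check: 1 × 1 = 1 ≡ 1 (mod 13))
For equation 2: M_2 = 143, 143 ≡ 10 (mod 19), inverse of 143 mod 19 is 2 (check: 10 × 2 = 20 ≡ 1 (mod 19))
For equation 3: M_3 = 247, 247 ≡ 5 (mod 11), inverse of 247 mod 11 is 9 (check: 5 × 9 = 45 ≡ 1 (mod 11))
Combine: n ≡ Σ r_i×M_i×(M_i⁻¹ mod m_i) = 12×209×1 + 9×143×2 + 7×247×9 = 2508 + 2574 + 15561 = 20643
20643 mod 2717 = 1624
n ≡ 1624 (mod 2717)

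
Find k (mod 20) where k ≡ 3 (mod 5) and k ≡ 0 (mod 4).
M = 5 × 4 = 20. M₁ = 4, y₁ ≡ 4 (mod 5). M₂ = 5, y₂ ≡ 1 (mod 4). k = 3×4×4 + 0×5×1 ≡ 8 (mod 20)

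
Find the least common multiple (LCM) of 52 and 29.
1508

First find GCD(52, 29) using the Euclidean algorithm:
52 = 1 × 29 + 23
29 = 1 × 23 + 6
23 = 3 × 6 + 5
6 = 1 × 5 + 1
5 = 5 × 1 + 0
GCD(52, 29) = 1

LCM formula: LCM(a, b) = (a × b) / GCD(a, b)
LCM(52, 29) = (52 × 29) / 1
LCM(52, 29) = 1508 / 1
LCM(52, 29) = 1508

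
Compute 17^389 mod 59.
Using Fermat: 17^{58} ≡ 1 (mod 59). 389 ≡ 41 (mod 58). So 17^{389} ≡ 17^{41} ≡ 46 (mod 59)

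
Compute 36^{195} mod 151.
19

Using successive squaring:
Binary expansion of 195: 11000011
Powers of 36 mod 151 (each is the square of the previous):
  36^1 ≡ 36 (mod 151)
  36^2 ≡ 36² = 1296 ≡ 88 (mod 151)
  36^4 ≡ 88² = 7744 ≡ 43 (mod 151)
  36^8 ≡ 43² = 1849 ≡ 37 (mod 151)
  36^16 ≡ 37² = 1369 ≡ 10 (mod 151)
  36^32 ≡ 10² = 100 ≡ 100 (mod 151)
  36^64 ≡ 100² = 10000 ≡ 34 (mod 151)
  36^128 ≡ 34² = 1156 ≡ 99 (mod 151)
195 = 128 + 64 + 2 + 1, so 36^195 = 36^128 × 36^64 × 36^2 × 36^1 ≡ 99 × 34 × 88 × 36 (mod 151)
Multiplying step by step:
  99 × 34 = 3366 ≡ 44 (mod 151)
  44 × 88 = 3872 ≡ 97 (mod 151)
  97 × 36 = 3492 ≡ 19 (mod 151)
Result: 36^195 ≡ 19 (mod 151)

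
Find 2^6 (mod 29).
6 = 4 + 2 (binary 110). Repeated squaring mod 29: 2^1 ≡ 2; 2^2 ≡ 2² = 4 ≡ 4; 2^4 ≡ 4² = 16 ≡ 16. Multiply: 2^6 = 2^4 × 2^2 ≡ 16 × 4 (mod 29): 16 × 4 = 64 ≡ 6. So 2^6 ≡ 6 (mod 29).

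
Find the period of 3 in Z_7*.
Powers of 3 mod 7: 3^1≡3, 3^2≡2, 3^3≡6, 3^4≡4, 3^5≡5, 3^6≡1. Order = 6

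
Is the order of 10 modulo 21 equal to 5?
No, the actual order is 6, not 5.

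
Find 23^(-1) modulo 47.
45

Using Extended Euclidean Algorithm:
gcd(23, 47) = 1
Bezout coefficients: 23 × -2 + 47 × 1 = 1
So 23 × -2 ≡ 1 (mod 47)
The inverse is -2 mod 47 = 45
Verification: 23 × 45 = 1035 = 22 × 47 + 1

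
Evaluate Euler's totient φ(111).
72

Prime factorization: 111 = 3 × 37
Using the formula φ(n) = n × Π(1 - 1/p) for each prime factor p:
φ(111) = 111 × (1 - 1/3) × (1 - 1/37)
φ(111) = 72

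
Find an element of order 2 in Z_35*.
6 has order 2 mod 35 since 6^{2} ≡ 1 (mod 35) and no smaller power works.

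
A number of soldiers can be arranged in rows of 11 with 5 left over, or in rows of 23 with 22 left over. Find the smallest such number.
M = 11 × 23 = 253. M₁ = 23, y₁ ≡ 1 (mod 11). M₂ = 11, y₂ ≡ 21 (mod 23). m = 5×23×1 + 22×11×21 ≡ 137 (mod 253). The smallest positive such number is 137.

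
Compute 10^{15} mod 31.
1

Using successive squaring:
Binary expansion of 15: 1111
Powers of 10 mod 31 (each is the square of the previous):
  10^1 ≡ 10 (mod 31)
  10^2 ≡ 10² = 100 ≡ 7 (mod 31)
  10^4 ≡ 7² = 49 ≡ 18 (mod 31)
  10^8 ≡ 18² = 324 ≡ 14 (mod 31)
15 = 8 + 4 + 2 + 1, so 10^15 = 10^8 × 10^4 × 10^2 × 10^1 ≡ 14 × 18 × 7 × 10 (mod 31)
Multiplying step by step:
  14 × 18 = 252 ≡ 4 (mod 31)
  4 × 7 = 28 ≡ 28 (mod 31)
  28 × 10 = 280 ≡ 1 (mod 31)
Result: 10^15 ≡ 1 (mod 31)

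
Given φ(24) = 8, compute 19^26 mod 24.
By Euler: 19^{8} ≡ 1 (mod 24) since gcd(19, 24) = 1. 26 = 3×8 + 2. So 19^{26} ≡ 19^{2} ≡ 1 (mod 24)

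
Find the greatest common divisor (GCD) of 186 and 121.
1

Using the Euclidean algorithm:
186 = 1 × 121 + 65
121 = 1 × 65 + 56
65 = 1 × 56 + 9
56 = 6 × 9 + 2
9 = 4 × 2 + 1
2 = 2 × 1 + 0

GCD(186, 121) = 1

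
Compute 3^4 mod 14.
4 = 4 (binary 100). Repeated squaring mod 14: 3^1 ≡ 3; 3^2 ≡ 3² = 9 ≡ 9; 3^4 ≡ 9² = 81 ≡ 11. So 3^4 ≡ 11 (mod 14).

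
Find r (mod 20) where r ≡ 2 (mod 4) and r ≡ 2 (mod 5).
M = 4 × 5 = 20. M₁ = 5, y₁ ≡ 1 (mod 4). M₂ = 4, y₂ ≡ 4 (mod 5). r = 2×5×1 + 2×4×4 ≡ 2 (mod 20)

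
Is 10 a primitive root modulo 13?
No

To verify, check if 10^(12/q) ≢ 1 (mod 13) for each prime divisor q of 12
Divisors of 12 = 12: [1, 2, 3, 4, 6, 12]
  10^(12/2) = 10^6 ≡ 1 (mod 13)
  10^(12/3) = 10^4 ≡ 3 (mod 13)
Conclusion: 10 is not a primitive root modulo 13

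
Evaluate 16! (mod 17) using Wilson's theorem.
By Wilson's theorem, (16)! ≡ -1 ≡ 16 (mod 17)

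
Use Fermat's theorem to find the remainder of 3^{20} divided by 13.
9

By Fermat's Little Theorem, a^(p-1) ≡ 1 (mod p) for prime p and gcd(a, p) = 1
Here p = 13, so 3^12 ≡ 1 (mod 13)
We can reduce the exponent: 20 mod 12 = 8
So 3^20 ≡ 3^8 (mod 13)
Computing: 3^8 mod 13 = 9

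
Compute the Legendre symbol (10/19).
(10/19) = 10^{9} mod 19 = -1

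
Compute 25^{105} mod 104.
25

Using successive squaring:
Binary expansion of 105: 1101001
Powers of 25 mod 104 (each is the square of the previous):
  25^1 ≡ 25 (mod 104)
  25^2 ≡ 25² = 625 ≡ 1 (mod 104)
  25^4 ≡ 1² = 1 ≡ 1 (mod 104)
  25^8 ≡ 1² = 1 ≡ 1 (mod 104)
  25^16 ≡ 1² = 1 ≡ 1 (mod 104)
  25^32 ≡ 1² = 1 ≡ 1 (mod 104)
  25^64 ≡ 1² = 1 ≡ 1 (mod 104)
105 = 64 + 32 + 8 + 1, so 25^105 = 25^64 × 25^32 × 25^8 × 25^1 ≡ 1 × 1 × 1 × 25 (mod 104)
Multiplying step by step:
  1 × 1 = 1 ≡ 1 (mod 104)
  1 × 1 = 1 ≡ 1 (mod 104)
  1 × 25 = 25 ≡ 25 (mod 104)
Result: 25^105 ≡ 25 (mod 104)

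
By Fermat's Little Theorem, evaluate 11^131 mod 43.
By Fermat: 11^{42} ≡ 1 (mod 43). 131 = 3×42 + 5. So 11^{131} ≡ 11^{5} ≡ 16 (mod 43)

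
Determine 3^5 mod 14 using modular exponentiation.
5 = 4 + 1 (binary 101). Repeated squaring mod 14: 3^1 ≡ 3; 3^2 ≡ 3² = 9 ≡ 9; 3^4 ≡ 9² = 81 ≡ 11. Multiply: 3^5 = 3^4 × 3^1 ≡ 11 × 3 (mod 14): 11 × 3 = 33 ≡ 5. So 3^5 ≡ 5 (mod 14).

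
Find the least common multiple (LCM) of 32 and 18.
288

First find GCD(32, 18) using the Euclidean algorithm:
32 = 1 × 18 + 14
18 = 1 × 14 + 4
14 = 3 × 4 + 2
4 = 2 × 2 + 0
GCD(32, 18) = 2

LCM formula: LCM(a, b) = (a × b) / GCD(a, b)
LCM(32, 18) = (32 × 18) / 2
LCM(32, 18) = 576 / 2
LCM(32, 18) = 288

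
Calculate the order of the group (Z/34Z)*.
16

Prime factorization: 34 = 2 × 17
Using the formula φ(n) = n × Π(1 - 1/p) for each prime factor p:
φ(34) = 34 × (1 - 1/2) × (1 - 1/17)
φ(34) = 16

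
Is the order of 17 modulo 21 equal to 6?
Yes, ord_21(17) = 6.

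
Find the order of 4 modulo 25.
Powers of 4 mod 25: 4^1≡4, 4^2≡16, 4^3≡14, 4^4≡6, 4^5≡24, 4^6≡21, 4^7≡9, 4^8≡11, 4^9≡19, 4^10≡1. Order = 10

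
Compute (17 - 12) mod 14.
5

(17 - 12) = 5
5 mod 14 = 5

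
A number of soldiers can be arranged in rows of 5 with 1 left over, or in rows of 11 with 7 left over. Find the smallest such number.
M = 5 × 11 = 55. M₁ = 11, y₁ ≡ 1 (mod 5). M₂ = 5, y₂ ≡ 9 (mod 11). z = 1×11×1 + 7×5×9 ≡ 51 (mod 55). The smallest positive such number is 51.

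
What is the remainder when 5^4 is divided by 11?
4 = 4 (binary 100). Repeated squaring mod 11: 5^1 ≡ 5; 5^2 ≡ 5² = 25 ≡ 3; 5^4 ≡ 3² = 9 ≡ 9. So 5^4 ≡ 9 (mod 11).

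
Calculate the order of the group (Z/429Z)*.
240

Prime factorization: 429 = 3 × 11 × 13
Using the formula φ(n) = n × Π(1 - 1/p) for each prime factor p:
φ(429) = 429 × (1 - 1/3) × (1 - 1/11) × (1 - 1/13)
φ(429) = 240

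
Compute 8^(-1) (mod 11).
7

Using Extended Euclidean Algorithm:
gcd(8, 11) = 1
Bezout coefficients: 8 × -4 + 11 × 3 = 1
So 8 × -4 ≡ 1 (mod 11)
The inverse is -4 mod 11 = 7
Verification: 8 × 7 = 56 = 5 × 11 + 1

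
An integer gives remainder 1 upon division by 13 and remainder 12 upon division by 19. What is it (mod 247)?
M = 13 × 19 = 247. M₁ = 19, y₁ ≡ 11 (mod 13). M₂ = 13, y₂ ≡ 3 (mod 19). m = 1×19×11 + 12×13×3 ≡ 183 (mod 247). The smallest positive such number is 183.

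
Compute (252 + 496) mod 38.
26

(252 + 496) = 748
748 mod 38 = 26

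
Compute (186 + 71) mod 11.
4

(186 + 71) = 257
257 mod 11 = 4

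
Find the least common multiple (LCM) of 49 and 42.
294

First find GCD(49, 42) using the Euclidean algorithm:
49 = 1 × 42 + 7
42 = 6 × 7 + 0
GCD(49, 42) = 7

LCM formula: LCM(a, b) = (a × b) / GCD(a, b)
LCM(49, 42) = (49 × 42) / 7
LCM(49, 42) = 2058 / 7
LCM(49, 42) = 294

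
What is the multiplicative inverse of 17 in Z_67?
4

Using Extended Euclidean Algorithm:
gcd(17, 67) = 1
Bezout coefficients: 17 × 4 + 67 × -1 = 1
So 17 × 4 ≡ 1 (mod 67)
The inverse is 4 mod 67 = 4
Verification: 17 × 4 = 68 = 1 × 67 + 1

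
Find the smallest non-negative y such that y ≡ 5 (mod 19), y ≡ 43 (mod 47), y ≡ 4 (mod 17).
6294

Using the Chinese Remainder Theorem:
M = product of moduli = 15181
For equation 1: M_1 = 799, 799 ≡ 1 (mod 19), inverse of 799 mod 19 is 1 (check: 1 × 1 = 1 ≡ 1 (mod 19))
For equation 2: M_2 = 323, 323 ≡ 41 (mod 47), inverse of 323 mod 47 is 39 (check: 41 × 39 = 1599 ≡ 1 (mod 47))
For equation 3: M_3 = 893, 893 ≡ 9 (mod 17), inverse of 893 mod 17 is 2 (check: 9 × 2 = 18 ≡ 1 (mod 17))
Combine: y ≡ Σ r_i×M_i×(M_i⁻¹ mod m_i) = 5×799×1 + 43×323×39 + 4×893×2 = 3995 + 541671 + 7144 = 552810
552810 mod 15181 = 6294
y ≡ 6294 (mod 15181)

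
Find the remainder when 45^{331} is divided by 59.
By Fermat: 45^{58} ≡ 1 (mod 59). 331 = 5×58 + 41. So 45^{331} ≡ 45^{41} ≡ 48 (mod 59)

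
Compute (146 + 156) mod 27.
5

(146 + 156) = 302
302 mod 27 = 5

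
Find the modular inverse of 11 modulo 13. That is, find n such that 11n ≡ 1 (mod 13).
6

Using Extended Euclidean Algorithm:
gcd(11, 13) = 1
Bezout coefficients: 11 × 6 + 13 × -5 = 1
So 11 × 6 ≡ 1 (mod 13)
The inverse is 6 mod 13 = 6
Verification: 11 × 6 = 66 = 5 × 13 + 1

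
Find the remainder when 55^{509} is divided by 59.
By Fermat: 55^{58} ≡ 1 (mod 59). 509 = 8×58 + 45. So 55^{509} ≡ 55^{45} ≡ 8 (mod 59)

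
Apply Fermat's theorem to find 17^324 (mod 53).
By Fermat: 17^{52} ≡ 1 (mod 53). 324 = 6×52 + 12. So 17^{324} ≡ 17^{12} ≡ 28 (mod 53)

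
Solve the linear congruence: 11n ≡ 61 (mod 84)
59

Since gcd(11, 84) = 1 divides 61, a solution exists.
Multiply both sides by the inverse of 11 mod 84:
  11^(-1) mod 84 = 23
  x ≡ 23 × 61 ≡ 1403 ≡ 59 (mod 84)
Verification: 11 × 59 = 649 = 7 × 84 + 61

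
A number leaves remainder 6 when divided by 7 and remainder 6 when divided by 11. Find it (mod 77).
M = 7 × 11 = 77. M₁ = 11, y₁ ≡ 2 (mod 7). M₂ = 7, y₂ ≡ 8 (mod 11). z = 6×11×2 + 6×7×8 ≡ 6 (mod 77)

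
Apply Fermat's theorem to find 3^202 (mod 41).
By Fermat: 3^{40} ≡ 1 (mod 41). 202 ≡ 2 (mod 40). So 3^{202} ≡ 3^{2} ≡ 9 (mod 41)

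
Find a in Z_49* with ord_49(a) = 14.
6 has order 14 mod 49 since 6^{14} ≡ 1 (mod 49) and no smaller power works.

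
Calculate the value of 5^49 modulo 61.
Using repeated squaring. 49 = 32 + 16 + 1 (binary 110001). Repeated squaring mod 61: 5^1 ≡ 5; 5^2 ≡ 5² = 25 ≡ 25; 5^4 ≡ 25² = 625 ≡ 15; 5^8 ≡ 15² = 225 ≡ 42; 5^16 ≡ 42² = 1764 ≡ 56; 5^32 ≡ 56² = 3136 ≡ 25. Multiply: 5^49 = 5^32 × 5^16 × 5^1 ≡ 25 × 56 × 5 (mod 61): 25 × 56 = 1400 ≡ 58; 58 × 5 = 290 ≡ 46. So 5^49 ≡ 46 (mod 61).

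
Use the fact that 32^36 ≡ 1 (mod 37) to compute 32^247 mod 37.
By Fermat: 32^{36} ≡ 1 (mod 37). 247 = 6×36 + 31. So 32^{247} ≡ 32^{31} ≡ 13 (mod 37)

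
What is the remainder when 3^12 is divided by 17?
Using repeated squaring. 12 = 8 + 4 (binary 1100). Repeated squaring mod 17: 3^1 ≡ 3; 3^2 ≡ 3² = 9 ≡ 9; 3^4 ≡ 9² = 81 ≡ 13; 3^8 ≡ 13² = 169 ≡ 16. Multiply: 3^12 = 3^8 × 3^4 ≡ 16 × 13 (mod 17): 16 × 13 = 208 ≡ 4. So 3^12 ≡ 4 (mod 17).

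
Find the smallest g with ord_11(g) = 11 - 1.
p - 1 = 10 has prime divisors 2, 5. h is a primitive root mod 11 iff h^(10/q) ≢ 1 (mod 11) for each such q.
h = 2: 2^5 ≡ 10, 2^2 ≡ 4 (mod 11); none is 1, so 2 has order 10 and is a primitive root.
The smallest primitive root mod 11 is g = 2.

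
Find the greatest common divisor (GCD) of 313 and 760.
1

Using the Euclidean algorithm:
313 = 0 × 760 + 313
760 = 2 × 313 + 134
313 = 2 × 134 + 45
134 = 2 × 45 + 44
45 = 1 × 44 + 1
44 = 44 × 1 + 0

GCD(313, 760) = 1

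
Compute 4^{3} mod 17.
13

Using successive squaring:
Binary expansion of 3: 11
Powers of 4 mod 17 (each is the square of the previous):
  4^1 ≡ 4 (mod 17)
  4^2 ≡ 4² = 16 ≡ 16 (mod 17)
3 = 2 + 1, so 4^3 = 4^2 × 4^1 ≡ 16 × 4 (mod 17)
Multiplying step by step:
  16 × 4 = 64 ≡ 13 (mod 17)
Result: 4^3 ≡ 13 (mod 17)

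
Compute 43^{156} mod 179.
173

Using successive squaring:
Binary expansion of 156: 10011100
Powers of 43 mod 179 (each is the square of the previous):
  43^1 ≡ 43 (mod 179)
  43^2 ≡ 43² = 1849 ≡ 59 (mod 179)
  43^4 ≡ 59² = 3481 ≡ 80 (mod 179)
  43^8 ≡ 80² = 6400 ≡ 135 (mod 179)
  43^16 ≡ 135² = 18225 ≡ 146 (mod 179)
  43^32 ≡ 146² = 21316 ≡ 15 (mod 179)
  43^64 ≡ 15² = 225 ≡ 46 (mod 179)
  43^128 ≡ 46² = 2116 ≡ 147 (mod 179)
156 = 128 + 16 + 8 + 4, so 43^156 = 43^128 × 43^16 × 43^8 × 43^4 ≡ 147 × 146 × 135 × 80 (mod 179)
Multiplying step by step:
  147 × 146 = 21462 ≡ 161 (mod 179)
  161 × 135 = 21735 ≡ 76 (mod 179)
  76 × 80 = 6080 ≡ 173 (mod 179)
Result: 43^156 ≡ 173 (mod 179)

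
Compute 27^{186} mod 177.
63

Using successive squaring:
Binary expansion of 186: 10111010
Powers of 27 mod 177 (each is the square of the previous):
  27^1 ≡ 27 (mod 177)
  27^2 ≡ 27² = 729 ≡ 21 (mod 177)
  27^4 ≡ 21² = 441 ≡ 87 (mod 177)
  27^8 ≡ 87² = 7569 ≡ 135 (mod 177)
  27^16 ≡ 135² = 18225 ≡ 171 (mod 177)
  27^32 ≡ 171² = 29241 ≡ 36 (mod 177)
  27^64 ≡ 36² = 1296 ≡ 57 (mod 177)
  27^128 ≡ 57² = 3249 ≡ 63 (mod 177)
186 = 128 + 32 + 16 + 8 + 2, so 27^186 = 27^128 × 27^32 × 27^16 × 27^8 × 27^2 ≡ 63 × 36 × 171 × 135 × 21 (mod 177)
Multiplying step by step:
  63 × 36 = 2268 ≡ 144 (mod 177)
  144 × 171 = 24624 ≡ 21 (mod 177)
  21 × 135 = 2835 ≡ 3 (mod 177)
  3 × 21 = 63 ≡ 63 (mod 177)
Result: 27^186 ≡ 63 (mod 177)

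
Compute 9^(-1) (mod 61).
34

Using Extended Euclidean Algorithm:
gcd(9, 61) = 1
Bezout coefficients: 9 × -27 + 61 × 4 = 1
So 9 × -27 ≡ 1 (mod 61)
The inverse is -27 mod 61 = 34
Verification: 9 × 34 = 306 = 5 × 61 + 1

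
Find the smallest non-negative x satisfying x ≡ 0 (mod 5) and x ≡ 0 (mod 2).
M = 5 × 2 = 10. M₁ = 2, y₁ ≡ 3 (mod 5). M₂ = 5, y₂ ≡ 1 (mod 2). x = 0×2×3 + 0×5×1 ≡ 0 (mod 10)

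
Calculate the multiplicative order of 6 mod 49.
Powers of 6 mod 49: 6^1≡6, 6^2≡36, 6^3≡20, 6^4≡22, 6^5≡34, 6^6≡8, 6^7≡48, 6^8≡43, 6^9≡13, 6^10≡29, 6^11≡27, 6^12≡15, 6^13≡41, 6^14≡1. Order = 14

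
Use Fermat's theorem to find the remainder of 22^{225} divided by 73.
22

By Fermat's Little Theorem, a^(p-1) ≡ 1 (mod p) for prime p and gcd(a, p) = 1
Here p = 73, so 22^72 ≡ 1 (mod 73)
We can reduce the exponent: 225 mod 72 = 9
So 22^225 ≡ 22^9 (mod 73)
Computing: 22^9 mod 73 = 22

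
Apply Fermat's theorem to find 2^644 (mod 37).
By Fermat: 2^{36} ≡ 1 (mod 37). 644 ≡ 32 (mod 36). So 2^{644} ≡ 2^{32} ≡ 7 (mod 37)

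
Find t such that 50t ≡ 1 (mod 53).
50^(-1) ≡ 35 (mod 53). Verification: 50 × 35 = 1750 ≡ 1 (mod 53)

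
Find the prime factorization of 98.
2 × 7^2

Divide by primes starting from smallest:
98 ÷ 2 = 49
49 ÷ 7 = 7
7 ÷ 7 = 1

98 = 2 × 7^2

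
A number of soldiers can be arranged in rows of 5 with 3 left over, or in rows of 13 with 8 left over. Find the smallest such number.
M = 5 × 13 = 65. M₁ = 13, y₁ ≡ 2 (mod 5). M₂ = 5, y₂ ≡ 8 (mod 13). z = 3×13×2 + 8×5×8 ≡ 8 (mod 65). The smallest positive such number is 8.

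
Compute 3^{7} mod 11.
9

Using successive squaring:
Binary expansion of 7: 111
Powers of 3 mod 11 (each is the square of the previous):
  3^1 ≡ 3 (mod 11)
  3^2 ≡ 3² = 9 ≡ 9 (mod 11)
  3^4 ≡ 9² = 81 ≡ 4 (mod 11)
7 = 4 + 2 + 1, so 3^7 = 3^4 × 3^2 × 3^1 ≡ 4 × 9 × 3 (mod 11)
Multiplying step by step:
  4 × 9 = 36 ≡ 3 (mod 11)
  3 × 3 = 9 ≡ 9 (mod 11)
Result: 3^7 ≡ 9 (mod 11)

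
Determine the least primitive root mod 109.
p - 1 = 108 has prime divisors 2, 3. h is a primitive root mod 109 iff h^(108/q) ≢ 1 (mod 109) for each such q.
h = 2: 2^54 ≡ 108, 2^36 ≡ 1 (mod 109); 2^36 ≡ 1, so not a primitive root.
h = 3: 3^54 ≡ 1, 3^36 ≡ 63 (mod 109); 3^54 ≡ 1, so not a primitive root.
h = 4: 4^54 ≡ 1, 4^36 ≡ 1 (mod 109); 4^54 ≡ 1, so not a primitive root.
h = 5: 5^54 ≡ 1, 5^36 ≡ 63 (mod 109); 5^54 ≡ 1, so not a primitive root.
h = 6: 6^54 ≡ 108, 6^36 ≡ 63 (mod 109); none is 1, so 6 has order 108 and is a primitive root.
The smallest primitive root mod 109 is g = 6.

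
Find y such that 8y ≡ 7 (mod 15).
14

Since gcd(8, 15) = 1 divides 7, a solution exists.
Multiply both sides by the inverse of 8 mod 15:
  8^(-1) mod 15 = 2
  x ≡ 2 × 7 ≡ 14 ≡ 14 (mod 15)
Verification: 8 × 14 = 112 = 7 × 15 + 7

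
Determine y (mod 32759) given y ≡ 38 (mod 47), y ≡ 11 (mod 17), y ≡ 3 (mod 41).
30917

Using the Chinese Remainder Theorem:
M = product of moduli = 32759
For equation 1: M_1 = 697, 697 ≡ 39 (mod 47), inverse of 697 mod 47 is 41 (check: 39 × 41 = 1599 ≡ 1 (mod 47))
For equation 2: M_2 = 1927, 1927 ≡ 6 (mod 17), inverse of 1927 mod 17 is 3 (check: 6 × 3 = 18 ≡ 1 (mod 17))
For equation 3: M_3 = 799, 799 ≡ 20 (mod 41), inverse of 799 mod 41 is 39 (check: 20 × 39 = 780 ≡ 1 (mod 41))
Combine: y ≡ Σ r_i×M_i×(M_i⁻¹ mod m_i) = 38×697×41 + 11×1927×3 + 3×799×39 = 1085926 + 63591 + 93483 = 1243000
1243000 mod 32759 = 30917
y ≡ 30917 (mod 32759)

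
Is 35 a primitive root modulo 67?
No

To verify, check if 35^(66/q) ≢ 1 (mod 67) for each prime divisor q of 66
Divisors of 66 = 66: [1, 2, 3, 6, 11, 22, 33, 66]
  35^(66/11) = 35^6 ≡ 25 (mod 67)
  35^(66/2) = 35^33 ≡ 1 (mod 67)
  35^(66/3) = 35^22 ≡ 29 (mod 67)
Conclusion: 35 is not a primitive root modulo 67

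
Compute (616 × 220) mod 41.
15

(616 × 220) = 135520
135520 mod 41 = 15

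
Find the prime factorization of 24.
2^3 × 3

Divide by primes starting from smallest:
24 ÷ 2 = 12
12 ÷ 2 = 6
6 ÷ 2 = 3
3 ÷ 3 = 1

24 = 2^3 × 3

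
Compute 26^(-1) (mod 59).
25

Using Extended Euclidean Algorithm:
gcd(26, 59) = 1
Bezout coefficients: 26 × 25 + 59 × -11 = 1
So 26 × 25 ≡ 1 (mod 59)
The inverse is 25 mod 59 = 25
Verification: 26 × 25 = 650 = 11 × 59 + 1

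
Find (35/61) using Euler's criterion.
(35/61) = 35^{30} mod 61 = -1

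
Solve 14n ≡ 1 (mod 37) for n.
14^(-1) ≡ 8 (mod 37). Verification: 14 × 8 = 112 ≡ 1 (mod 37)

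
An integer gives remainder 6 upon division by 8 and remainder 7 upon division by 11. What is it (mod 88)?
M = 8 × 11 = 88. M₁ = 11, y₁ ≡ 3 (mod 8). M₂ = 8, y₂ ≡ 7 (mod 11). n = 6×11×3 + 7×8×7 ≡ 62 (mod 88). The smallest positive such number is 62.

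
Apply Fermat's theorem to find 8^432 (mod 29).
By Fermat: 8^{28} ≡ 1 (mod 29). 432 ≡ 12 (mod 28). So 8^{432} ≡ 8^{12} ≡ 24 (mod 29)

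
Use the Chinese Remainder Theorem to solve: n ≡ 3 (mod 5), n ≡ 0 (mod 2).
M = 5 × 2 = 10. M₁ = 2, y₁ ≡ 3 (mod 5). M₂ = 5, y₂ ≡ 1 (mod 2). n = 3×2×3 + 0×5×1 ≡ 8 (mod 10)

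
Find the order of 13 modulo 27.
Powers of 13 mod 27: 13^1≡13, 13^2≡7, 13^3≡10, 13^4≡22, 13^5≡16, 13^6≡19, 13^7≡4, 13^8≡25, 13^9≡1. Order = 9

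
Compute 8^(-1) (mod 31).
8^(-1) ≡ 4 (mod 31). Verification: 8 × 4 = 32 ≡ 1 (mod 31)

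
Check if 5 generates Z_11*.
p - 1 = 10 has prime divisors 2, 5. Check 5^(10/q) mod 11 for each: 5^(10/2) = 5^5 ≡ 1, 5^(10/5) = 5^2 ≡ 3 (mod 11). Since 5^5 ≡ 1 (mod 11), the order of 5 divides 5 (in fact the order is 5) ≠ 10, so it is not a primitive root.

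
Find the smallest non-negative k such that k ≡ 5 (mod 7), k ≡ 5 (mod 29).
5

Using the Chinese Remainder Theorem:
M = product of moduli = 203
For equation 1: M_1 = 29, 29 ≡ 1 (mod 7), inverse of 29 mod 7 is 1 (check: 1 × 1 = 1 ≡ 1 (mod 7))
For equation 2: M_2 = 7, 7 ≡ 7 (mod 29), inverse of 7 mod 29 is 25 (check: 7 × 25 = 175 ≡ 1 (mod 29))
Combine: k ≡ Σ r_i×M_i×(M_i⁻¹ mod m_i) = 5×29×1 + 5×7×25 = 145 + 875 = 1020
1020 mod 203 = 5
k ≡ 5 (mod 203)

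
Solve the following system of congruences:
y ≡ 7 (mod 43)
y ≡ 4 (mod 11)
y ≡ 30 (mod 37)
2028

Using the Chinese Remainder Theorem:
M = product of moduli = 17501
For equation 1: M_1 = 407, 407 ≡ 20 (mod 43), inverse of 407 mod 43 is 28 (check: 20 × 28 = 560 ≡ 1 (mod 43))
For equation 2: M_2 = 1591, 1591 ≡ 7 (mod 11), inverse of 1591 mod 11 is 8 (check: 7 × 8 = 56 ≡ 1 (mod 11))
For equation 3: M_3 = 473, 473 ≡ 29 (mod 37), inverse of 473 mod 37 is 23 (check: 29 × 23 = 667 ≡ 1 (mod 37))
Combine: y ≡ Σ r_i×M_i×(M_i⁻¹ mod m_i) = 7×407×28 + 4×1591×8 + 30×473×23 = 79772 + 50912 + 326370 = 457054
457054 mod 17501 = 2028
y ≡ 2028 (mod 17501)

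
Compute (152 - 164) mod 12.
0

(152 - 164) = -12
-12 mod 12 = 0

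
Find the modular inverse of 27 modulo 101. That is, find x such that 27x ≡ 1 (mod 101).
15

Using Extended Euclidean Algorithm:
gcd(27, 101) = 1
Bezout coefficients: 27 × 15 + 101 × -4 = 1
So 27 × 15 ≡ 1 (mod 101)
The inverse is 15 mod 101 = 15
Verification: 27 × 15 = 405 = 4 × 101 + 1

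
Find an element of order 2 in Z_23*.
22 has order 2 mod 23 since 22^{2} ≡ 1 (mod 23) and no smaller power works.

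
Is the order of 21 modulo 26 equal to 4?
Yes, ord_26(21) = 4.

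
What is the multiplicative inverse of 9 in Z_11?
9^(-1) ≡ 5 (mod 11). Verification: 9 × 5 = 45 ≡ 1 (mod 11)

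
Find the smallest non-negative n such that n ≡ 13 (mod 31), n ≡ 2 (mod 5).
137

Using the Chinese Remainder Theorem:
M = product of moduli = 155
For equation 1: M_1 = 5, 5 ≡ 5 (mod 31), inverse of 5 mod 31 is 25 (check: 5 × 25 = 125 ≡ 1 (mod 31))
For equation 2: M_2 = 31, 31 ≡ 1 (mod 5), inverse of 31 mod 5 is 1 (check: 1 × 1 = 1 ≡ 1 (mod 5))
Combine: n ≡ Σ r_i×M_i×(M_i⁻¹ mod m_i) = 13×5×25 + 2×31×1 = 1625 + 62 = 1687
1687 mod 155 = 137
n ≡ 137 (mod 155)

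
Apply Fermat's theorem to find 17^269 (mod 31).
By Fermat: 17^{30} ≡ 1 (mod 31). 269 ≡ 29 (mod 30). So 17^{269} ≡ 17^{29} ≡ 11 (mod 31)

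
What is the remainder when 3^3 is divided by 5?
3 = 2 + 1 (binary 11). Repeated squaring mod 5: 3^1 ≡ 3; 3^2 ≡ 3² = 9 ≡ 4. Multiply: 3^3 = 3^2 × 3^1 ≡ 4 × 3 (mod 5): 4 × 3 = 12 ≡ 2. So 3^3 ≡ 2 (mod 5).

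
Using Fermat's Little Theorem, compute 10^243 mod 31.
By Fermat: 10^{30} ≡ 1 (mod 31). 243 = 8×30 + 3. So 10^{243} ≡ 10^{3} ≡ 8 (mod 31)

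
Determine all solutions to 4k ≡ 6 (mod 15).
9

Since gcd(4, 15) = 1 divides 6, a solution exists.
Multiply both sides by the inverse of 4 mod 15:
  4^(-1) mod 15 = 4
  x ≡ 4 × 6 ≡ 24 ≡ 9 (mod 15)
Verification: 4 × 9 = 36 = 2 × 15 + 6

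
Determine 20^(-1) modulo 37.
20^(-1) ≡ 13 (mod 37). Verification: 20 × 13 = 260 ≡ 1 (mod 37)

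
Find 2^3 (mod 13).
3 = 2 + 1 (binary 11). Repeated squaring mod 13: 2^1 ≡ 2; 2^2 ≡ 2² = 4 ≡ 4. Multiply: 2^3 = 2^2 × 2^1 ≡ 4 × 2 (mod 13): 4 × 2 = 8 ≡ 8. So 2^3 ≡ 8 (mod 13).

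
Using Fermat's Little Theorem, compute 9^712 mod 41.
By Fermat: 9^{40} ≡ 1 (mod 41). 712 ≡ 32 (mod 40). So 9^{712} ≡ 9^{32} ≡ 1 (mod 41)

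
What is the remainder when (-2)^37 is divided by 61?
Using repeated squaring. (-2) ≡ 59 (mod 61). 37 = 32 + 4 + 1 (binary 100101). Repeated squaring mod 61: 59^1 ≡ 59; 59^2 ≡ 59² = 3481 ≡ 4; 59^4 ≡ 4² = 16 ≡ 16; 59^8 ≡ 16² = 256 ≡ 12; 59^16 ≡ 12² = 144 ≡ 22; 59^32 ≡ 22² = 484 ≡ 57. Multiply: (-2)^37 ≡ 59^32 × 59^4 × 59^1 ≡ 57 × 16 × 59 (mod 61): 57 × 16 = 912 ≡ 58; 58 × 59 = 3422 ≡ 6. So (-2)^37 ≡ 6 (mod 61).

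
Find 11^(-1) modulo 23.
21

Using Extended Euclidean Algorithm:
gcd(11, 23) = 1
Bezout coefficients: 11 × -2 + 23 × 1 = 1
So 11 × -2 ≡ 1 (mod 23)
The inverse is -2 mod 23 = 21
Verification: 11 × 21 = 231 = 10 × 23 + 1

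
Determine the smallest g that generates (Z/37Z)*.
2

A primitive root g modulo p has order p-1 = 36
Prime divisors of 36: [2, 3]
g is a primitive root iff g^(36/q) ≢ 1 (mod 37) for each prime divisor q
Testing small values:
  g = 2: 2^18 ≡ 36, 2^12 ≡ 26 (mod 37) → none is 1, primitive root!
The smallest primitive root is 2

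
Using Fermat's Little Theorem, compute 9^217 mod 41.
By Fermat: 9^{40} ≡ 1 (mod 41). 217 ≡ 17 (mod 40). So 9^{217} ≡ 9^{17} ≡ 9 (mod 41)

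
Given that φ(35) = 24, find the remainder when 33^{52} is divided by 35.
By Euler: 33^{24} ≡ 1 (mod 35) since gcd(33, 35) = 1. 52 = 2×24 + 4. So 33^{52} ≡ 33^{4} ≡ 16 (mod 35)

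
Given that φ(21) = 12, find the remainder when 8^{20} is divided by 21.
By Euler: 8^{12} ≡ 1 (mod 21) since gcd(8, 21) = 1. 20 = 1×12 + 8. So 8^{20} ≡ 8^{8} ≡ 1 (mod 21)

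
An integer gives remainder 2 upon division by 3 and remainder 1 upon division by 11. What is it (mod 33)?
M = 3 × 11 = 33. M₁ = 11, y₁ ≡ 2 (mod 3). M₂ = 3, y₂ ≡ 4 (mod 11). z = 2×11×2 + 1×3×4 ≡ 23 (mod 33). The smallest positive such number is 23.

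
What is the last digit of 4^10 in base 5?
10 = 8 + 2 (binary 1010). Repeated squaring mod 5: 4^1 ≡ 4; 4^2 ≡ 4² = 16 ≡ 1; 4^4 ≡ 1² = 1 ≡ 1; 4^8 ≡ 1² = 1 ≡ 1. Multiply: 4^10 = 4^8 × 4^2 ≡ 1 × 1 (mod 5): 1 × 1 = 1 ≡ 1. So 4^10 ≡ 1 (mod 5).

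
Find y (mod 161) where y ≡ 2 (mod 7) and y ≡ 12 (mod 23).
M = 7 × 23 = 161. M₁ = 23, y₁ ≡ 4 (mod 7). M₂ = 7, y₂ ≡ 10 (mod 23). y = 2×23×4 + 12×7×10 ≡ 58 (mod 161)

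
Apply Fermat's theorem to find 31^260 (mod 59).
By Fermat: 31^{58} ≡ 1 (mod 59). 260 = 4×58 + 28. So 31^{260} ≡ 31^{28} ≡ 19 (mod 59)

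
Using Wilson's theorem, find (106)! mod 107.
By Wilson's theorem, (106)! ≡ -1 ≡ 106 (mod 107)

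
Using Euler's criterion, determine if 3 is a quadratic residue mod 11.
By Euler's criterion: 3^{5} ≡ 1 (mod 11). Since this equals 1, 3 is a QR.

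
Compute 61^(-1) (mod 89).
54

Using Extended Euclidean Algorithm:
gcd(61, 89) = 1
Bezout coefficients: 61 × -35 + 89 × 24 = 1
So 61 × -35 ≡ 1 (mod 89)
The inverse is -35 mod 89 = 54
Verification: 61 × 54 = 3294 = 37 × 89 + 1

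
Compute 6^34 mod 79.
Using repeated squaring. 34 = 32 + 2 (binary 100010). Repeated squaring mod 79: 6^1 ≡ 6; 6^2 ≡ 6² = 36 ≡ 36; 6^4 ≡ 36² = 1296 ≡ 32; 6^8 ≡ 32² = 1024 ≡ 76; 6^16 ≡ 76² = 5776 ≡ 9; 6^32 ≡ 9² = 81 ≡ 2. Multiply: 6^34 = 6^32 × 6^2 ≡ 2 × 36 (mod 79): 2 × 36 = 72 ≡ 72. So 6^34 ≡ 72 (mod 79).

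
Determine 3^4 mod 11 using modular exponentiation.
4 = 4 (binary 100). Repeated squaring mod 11: 3^1 ≡ 3; 3^2 ≡ 3² = 9 ≡ 9; 3^4 ≡ 9² = 81 ≡ 4. So 3^4 ≡ 4 (mod 11).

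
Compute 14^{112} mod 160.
96

Using successive squaring:
Binary expansion of 112: 1110000
Powers of 14 mod 160 (each is the square of the previous):
  14^1 ≡ 14 (mod 160)
  14^2 ≡ 14² = 196 ≡ 36 (mod 160)
  14^4 ≡ 36² = 1296 ≡ 16 (mod 160)
  14^8 ≡ 16² = 256 ≡ 96 (mod 160)
  14^16 ≡ 96² = 9216 ≡ 96 (mod 160)
  14^32 ≡ 96² = 9216 ≡ 96 (mod 160)
  14^64 ≡ 96² = 9216 ≡ 96 (mod 160)
112 = 64 + 32 + 16, so 14^112 = 14^64 × 14^32 × 14^16 ≡ 96 × 96 × 96 (mod 160)
Multiplying step by step:
  96 × 96 = 9216 ≡ 96 (mod 160)
  96 × 96 = 9216 ≡ 96 (mod 160)
Result: 14^112 ≡ 96 (mod 160)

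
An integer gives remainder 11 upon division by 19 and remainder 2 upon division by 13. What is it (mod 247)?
M = 19 × 13 = 247. M₁ = 13, y₁ ≡ 3 (mod 19). M₂ = 19, y₂ ≡ 11 (mod 13). y = 11×13×3 + 2×19×11 ≡ 106 (mod 247). The smallest positive such number is 106.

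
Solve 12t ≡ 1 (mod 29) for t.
17

Using Extended Euclidean Algorithm:
gcd(12, 29) = 1
Bezout coefficients: 12 × -12 + 29 × 5 = 1
So 12 × -12 ≡ 1 (mod 29)
The inverse is -12 mod 29 = 17
Verification: 12 × 17 = 204 = 7 × 29 + 1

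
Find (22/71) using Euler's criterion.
(22/71) = 22^{35} mod 71 = -1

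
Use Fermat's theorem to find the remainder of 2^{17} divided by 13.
6

By Fermat's Little Theorem, a^(p-1) ≡ 1 (mod p) for prime p and gcd(a, p) = 1
Here p = 13, so 2^12 ≡ 1 (mod 13)
We can reduce the exponent: 17 mod 12 = 5
So 2^17 ≡ 2^5 (mod 13)
Computing: 2^5 mod 13 = 6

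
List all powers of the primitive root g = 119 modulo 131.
g^1, g^2, ..., g^{130} mod 131: {119, 13, 106, 38, 68, 101, 98, 3, 95, 39, 56, 114, 73, 41, 32, 9, 23, 117, 37, 80, 88, 123, 96, 27, 69, 89, 111, 109, 2, 107, 26, 81, 76, 5, 71, 65, 6, 59, 78, 112, 97, 15, 82, 64, 18, 46, 103, 74, 29, 45, 115, 61, 54, 7, 47, 91, 87, 4, 83, 52, 31, 21, 10, 11, 130, 12, 118, 25, 93, 63, 30, 33, 128, 36, 92, 75, 17, 58, 90, 99, 122, 108, 14, 94, 51, 43, 8, 35, 104, 62, 42, 20, 22, 129, 24, 105, 50, 55, 126, 60, 66, 125, 72, 53, 19, 34, 116, 49, 67, 113, 85, 28, 57, 102, 86, 16, 70, 77, 124, 84, 40, 44, 127, 48, 79, 100, 110, 121, 120, 1}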